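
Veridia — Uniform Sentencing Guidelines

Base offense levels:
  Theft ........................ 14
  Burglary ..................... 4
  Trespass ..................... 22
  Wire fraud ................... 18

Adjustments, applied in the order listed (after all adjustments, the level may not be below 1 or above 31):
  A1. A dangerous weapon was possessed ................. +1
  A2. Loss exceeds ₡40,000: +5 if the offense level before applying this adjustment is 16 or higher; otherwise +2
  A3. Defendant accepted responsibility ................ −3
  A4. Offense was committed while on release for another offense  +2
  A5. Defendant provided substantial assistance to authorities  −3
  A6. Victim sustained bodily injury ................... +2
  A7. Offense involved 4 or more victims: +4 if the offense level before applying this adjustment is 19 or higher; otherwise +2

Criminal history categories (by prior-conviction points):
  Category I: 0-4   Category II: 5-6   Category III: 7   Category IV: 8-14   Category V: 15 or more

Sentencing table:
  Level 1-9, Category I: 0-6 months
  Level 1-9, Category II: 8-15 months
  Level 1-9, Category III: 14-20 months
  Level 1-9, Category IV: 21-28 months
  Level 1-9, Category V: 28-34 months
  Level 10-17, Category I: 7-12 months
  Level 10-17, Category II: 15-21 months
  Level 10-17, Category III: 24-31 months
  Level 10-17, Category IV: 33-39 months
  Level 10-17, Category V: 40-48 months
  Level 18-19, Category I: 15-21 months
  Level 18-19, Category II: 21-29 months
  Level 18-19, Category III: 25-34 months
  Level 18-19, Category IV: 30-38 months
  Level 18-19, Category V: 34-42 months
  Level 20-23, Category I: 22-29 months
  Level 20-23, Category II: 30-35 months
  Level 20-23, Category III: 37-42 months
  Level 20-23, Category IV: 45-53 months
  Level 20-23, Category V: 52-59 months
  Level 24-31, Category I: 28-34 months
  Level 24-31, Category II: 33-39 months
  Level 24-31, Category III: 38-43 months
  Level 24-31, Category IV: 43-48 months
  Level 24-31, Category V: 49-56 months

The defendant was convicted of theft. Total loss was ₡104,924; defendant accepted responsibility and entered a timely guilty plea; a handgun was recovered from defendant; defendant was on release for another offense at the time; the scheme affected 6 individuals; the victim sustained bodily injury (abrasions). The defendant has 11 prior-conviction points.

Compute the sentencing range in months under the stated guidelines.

45-53 months

Base offense level for theft: 14.
A1 applies: 14 + 1 = 15.
A2 applies (level before this adjustment is 15 < 16, so +2): 15 + 2 = 17.
A3 applies: 17 − 3 = 14.
A4 applies: 14 + 2 = 16.
A6 applies: 16 + 2 = 18.
A7 applies (level before this adjustment is 18 < 19, so +2): 18 + 2 = 20.
Final offense level: 20.
Criminal history: 11 prior points → Category IV (8-14).
Level 20 falls in the 20-23 band.
Grid: Level 20-23 × Category IV = 45-53 months.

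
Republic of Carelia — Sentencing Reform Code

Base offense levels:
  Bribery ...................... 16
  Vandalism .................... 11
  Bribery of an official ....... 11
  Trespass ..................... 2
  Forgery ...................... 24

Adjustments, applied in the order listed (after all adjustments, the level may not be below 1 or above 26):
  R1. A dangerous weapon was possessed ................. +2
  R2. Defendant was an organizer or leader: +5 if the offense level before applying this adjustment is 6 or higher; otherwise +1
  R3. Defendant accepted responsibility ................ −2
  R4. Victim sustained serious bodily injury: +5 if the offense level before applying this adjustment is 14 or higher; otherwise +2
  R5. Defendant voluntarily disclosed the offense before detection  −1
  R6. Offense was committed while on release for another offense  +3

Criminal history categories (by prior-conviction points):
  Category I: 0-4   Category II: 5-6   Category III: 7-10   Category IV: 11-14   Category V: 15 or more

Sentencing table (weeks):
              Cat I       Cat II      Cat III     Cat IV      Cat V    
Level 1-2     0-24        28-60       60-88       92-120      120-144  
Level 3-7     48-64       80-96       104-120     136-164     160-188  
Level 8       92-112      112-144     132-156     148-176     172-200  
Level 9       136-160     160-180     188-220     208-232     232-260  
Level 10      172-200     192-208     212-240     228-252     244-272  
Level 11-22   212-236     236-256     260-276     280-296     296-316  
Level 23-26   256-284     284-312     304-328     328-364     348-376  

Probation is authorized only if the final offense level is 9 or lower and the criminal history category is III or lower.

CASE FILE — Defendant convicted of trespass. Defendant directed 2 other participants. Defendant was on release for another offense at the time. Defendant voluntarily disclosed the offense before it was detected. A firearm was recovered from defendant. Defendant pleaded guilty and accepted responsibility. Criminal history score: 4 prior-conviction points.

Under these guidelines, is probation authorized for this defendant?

Yes

Base offense level for trespass: 2.
R1 applies: 2 + 2 = 4.
R2 applies (level before this adjustment is 4 < 6, so +1): 4 + 1 = 5.
R3 applies: 5 − 2 = 3.
R5 applies: 3 − 1 = 2.
R6 applies: 2 + 3 = 5.
Final offense level: 5.
Criminal history: 4 prior points → Category I (0-4).
Level 5 falls in the 3-7 band.
Grid: Level 3-7 × Category I = 48-64 weeks.
Probation check: level 5 ≤ 9 and category I ≤ III → eligible.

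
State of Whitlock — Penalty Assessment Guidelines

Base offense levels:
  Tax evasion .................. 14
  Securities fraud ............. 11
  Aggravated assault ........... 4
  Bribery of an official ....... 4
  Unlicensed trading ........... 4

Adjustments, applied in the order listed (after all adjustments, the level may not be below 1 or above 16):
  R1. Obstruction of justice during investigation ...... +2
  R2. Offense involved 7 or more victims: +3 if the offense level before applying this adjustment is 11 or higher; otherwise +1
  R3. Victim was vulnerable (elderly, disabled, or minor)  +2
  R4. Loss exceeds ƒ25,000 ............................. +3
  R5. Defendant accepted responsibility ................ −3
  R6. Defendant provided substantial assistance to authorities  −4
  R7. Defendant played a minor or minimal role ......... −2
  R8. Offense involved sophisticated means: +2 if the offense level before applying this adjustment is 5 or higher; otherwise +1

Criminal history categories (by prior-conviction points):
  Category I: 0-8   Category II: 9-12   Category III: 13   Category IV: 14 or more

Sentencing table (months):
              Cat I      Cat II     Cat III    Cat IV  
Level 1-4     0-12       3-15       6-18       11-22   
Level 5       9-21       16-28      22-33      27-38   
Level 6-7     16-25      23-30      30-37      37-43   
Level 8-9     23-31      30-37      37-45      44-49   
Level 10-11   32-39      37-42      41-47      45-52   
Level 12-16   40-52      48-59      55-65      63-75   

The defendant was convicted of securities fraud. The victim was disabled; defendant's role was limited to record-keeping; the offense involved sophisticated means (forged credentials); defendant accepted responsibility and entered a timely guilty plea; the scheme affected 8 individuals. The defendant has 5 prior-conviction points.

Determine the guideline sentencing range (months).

40-52 months

Base offense level for securities fraud: 11.
R1 does not apply.
R2 applies (level before this adjustment is 11 ≥ 11, so +3): 11 + 3 = 14.
R3 applies: 14 + 2 = 16.
R4 does not apply.
R5 applies: 16 − 3 = 13.
R7 applies: 13 − 2 = 11.
R8 applies (level before this adjustment is 11 ≥ 5, so +2): 11 + 2 = 13.
Final offense level: 13.
Criminal history: 5 prior points → Category I (0-8).
Level 13 falls in the 12-16 band.
Grid: Level 12-16 × Category I = 40-52 months.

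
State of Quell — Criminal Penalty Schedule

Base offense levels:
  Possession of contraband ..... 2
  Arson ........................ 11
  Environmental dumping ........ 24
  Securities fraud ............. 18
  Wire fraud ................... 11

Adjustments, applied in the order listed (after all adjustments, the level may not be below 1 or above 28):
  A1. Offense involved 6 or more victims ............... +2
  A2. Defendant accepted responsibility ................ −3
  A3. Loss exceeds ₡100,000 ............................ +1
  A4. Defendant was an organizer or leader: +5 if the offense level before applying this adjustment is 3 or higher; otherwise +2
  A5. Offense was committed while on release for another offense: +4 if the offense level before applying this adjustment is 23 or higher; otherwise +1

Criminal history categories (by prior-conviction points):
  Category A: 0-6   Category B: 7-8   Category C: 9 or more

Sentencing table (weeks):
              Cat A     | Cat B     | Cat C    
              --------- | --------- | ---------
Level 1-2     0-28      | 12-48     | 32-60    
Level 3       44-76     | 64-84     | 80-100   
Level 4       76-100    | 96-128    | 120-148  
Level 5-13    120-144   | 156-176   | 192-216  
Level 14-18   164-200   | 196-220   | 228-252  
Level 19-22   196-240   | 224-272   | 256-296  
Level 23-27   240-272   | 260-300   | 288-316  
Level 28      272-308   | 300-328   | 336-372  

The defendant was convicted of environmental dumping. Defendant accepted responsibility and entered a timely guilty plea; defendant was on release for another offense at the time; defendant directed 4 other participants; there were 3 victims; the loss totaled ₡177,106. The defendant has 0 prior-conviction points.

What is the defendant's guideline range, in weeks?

272-308 weeks

Base offense level for environmental dumping: 24.
A1 does not apply.
A2 applies: 24 − 3 = 21.
A3 applies: 21 + 1 = 22.
A4 applies (level before this adjustment is 22 ≥ 3, so +5): 22 + 5 = 27.
A5 applies (level before this adjustment is 27 ≥ 23, so +4): 27 + 4 = 31.
Level 31 exceeds the maximum of 28; capped at 28.
Final offense level: 28.
Criminal history: 0 prior points → Category A (0-6).
Level 28 falls in the 28 band.
Grid: Level 28 × Category A = 272-308 weeks.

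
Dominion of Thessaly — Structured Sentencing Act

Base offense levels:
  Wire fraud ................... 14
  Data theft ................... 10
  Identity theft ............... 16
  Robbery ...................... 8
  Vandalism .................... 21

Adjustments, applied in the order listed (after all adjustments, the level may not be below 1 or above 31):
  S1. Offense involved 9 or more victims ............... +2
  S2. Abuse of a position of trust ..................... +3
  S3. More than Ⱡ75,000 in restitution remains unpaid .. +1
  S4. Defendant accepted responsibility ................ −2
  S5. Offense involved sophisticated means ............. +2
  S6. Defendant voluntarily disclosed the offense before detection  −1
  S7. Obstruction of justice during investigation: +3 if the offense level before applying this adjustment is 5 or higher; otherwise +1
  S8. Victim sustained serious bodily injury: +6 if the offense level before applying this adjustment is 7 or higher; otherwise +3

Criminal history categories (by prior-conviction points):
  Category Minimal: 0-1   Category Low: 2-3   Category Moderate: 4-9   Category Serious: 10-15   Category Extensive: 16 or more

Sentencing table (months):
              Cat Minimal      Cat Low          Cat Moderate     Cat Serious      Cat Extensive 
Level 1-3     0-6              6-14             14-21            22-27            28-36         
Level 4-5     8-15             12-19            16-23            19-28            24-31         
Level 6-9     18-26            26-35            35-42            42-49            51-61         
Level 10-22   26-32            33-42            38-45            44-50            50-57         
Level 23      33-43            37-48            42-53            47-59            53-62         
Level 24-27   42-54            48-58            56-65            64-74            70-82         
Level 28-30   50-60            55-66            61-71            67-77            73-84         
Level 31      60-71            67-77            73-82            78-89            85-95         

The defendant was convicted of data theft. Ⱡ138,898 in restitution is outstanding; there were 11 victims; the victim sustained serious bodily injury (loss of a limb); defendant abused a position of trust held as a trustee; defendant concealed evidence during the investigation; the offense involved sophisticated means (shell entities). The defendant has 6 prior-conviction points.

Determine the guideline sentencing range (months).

56-65 months

Base offense level for data theft: 10.
S1 applies: 10 + 2 = 12.
S2 applies: 12 + 3 = 15.
S3 applies: 15 + 1 = 16.
S4 does not apply.
S5 applies: 16 + 2 = 18.
S6 does not apply.
S7 applies (level before this adjustment is 18 ≥ 5, so +3): 18 + 3 = 21.
S8 applies (level before this adjustment is 21 ≥ 7, so +6): 21 + 6 = 27.
Final offense level: 27.
Criminal history: 6 prior points → Category Moderate (4-9).
Level 27 falls in the 24-27 band.
Grid: Level 24-27 × Category Moderate = 56-65 months.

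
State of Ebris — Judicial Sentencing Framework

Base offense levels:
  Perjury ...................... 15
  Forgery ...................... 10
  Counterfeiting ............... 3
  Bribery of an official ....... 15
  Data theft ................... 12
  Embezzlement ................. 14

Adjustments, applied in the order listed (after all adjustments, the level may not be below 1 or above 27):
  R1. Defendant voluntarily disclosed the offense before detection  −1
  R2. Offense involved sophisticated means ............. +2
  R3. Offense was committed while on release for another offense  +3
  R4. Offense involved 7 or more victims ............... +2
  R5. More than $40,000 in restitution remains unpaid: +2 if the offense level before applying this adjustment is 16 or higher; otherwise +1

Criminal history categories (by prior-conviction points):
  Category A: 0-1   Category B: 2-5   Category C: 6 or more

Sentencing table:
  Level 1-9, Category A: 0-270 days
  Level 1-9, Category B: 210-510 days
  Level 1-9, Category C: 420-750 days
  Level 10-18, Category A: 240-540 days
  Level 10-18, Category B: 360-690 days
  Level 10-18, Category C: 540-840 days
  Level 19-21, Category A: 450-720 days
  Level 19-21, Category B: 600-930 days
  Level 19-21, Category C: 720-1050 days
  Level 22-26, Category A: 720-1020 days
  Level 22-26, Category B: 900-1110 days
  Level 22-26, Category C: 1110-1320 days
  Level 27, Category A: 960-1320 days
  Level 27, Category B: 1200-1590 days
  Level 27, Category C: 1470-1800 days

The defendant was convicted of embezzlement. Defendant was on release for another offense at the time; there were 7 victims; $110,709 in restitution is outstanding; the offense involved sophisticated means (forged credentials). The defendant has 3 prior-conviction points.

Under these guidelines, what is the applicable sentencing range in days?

Base offense level for embezzlement: 14.
R1 does not apply.
R2 applies: 14 + 2 = 16.
R3 applies: 16 + 3 = 19.
R4 applies: 19 + 2 = 21.
R5 applies (level before this adjustment is 21 ≥ 16, so +2): 21 + 2 = 23.
Final offense level: 23.
Criminal history: 3 prior points → Category B (2-5).
Level 23 falls in the 22-26 band.
Grid: Level 22-26 × Category B = 900-1110 days.

900-1110 days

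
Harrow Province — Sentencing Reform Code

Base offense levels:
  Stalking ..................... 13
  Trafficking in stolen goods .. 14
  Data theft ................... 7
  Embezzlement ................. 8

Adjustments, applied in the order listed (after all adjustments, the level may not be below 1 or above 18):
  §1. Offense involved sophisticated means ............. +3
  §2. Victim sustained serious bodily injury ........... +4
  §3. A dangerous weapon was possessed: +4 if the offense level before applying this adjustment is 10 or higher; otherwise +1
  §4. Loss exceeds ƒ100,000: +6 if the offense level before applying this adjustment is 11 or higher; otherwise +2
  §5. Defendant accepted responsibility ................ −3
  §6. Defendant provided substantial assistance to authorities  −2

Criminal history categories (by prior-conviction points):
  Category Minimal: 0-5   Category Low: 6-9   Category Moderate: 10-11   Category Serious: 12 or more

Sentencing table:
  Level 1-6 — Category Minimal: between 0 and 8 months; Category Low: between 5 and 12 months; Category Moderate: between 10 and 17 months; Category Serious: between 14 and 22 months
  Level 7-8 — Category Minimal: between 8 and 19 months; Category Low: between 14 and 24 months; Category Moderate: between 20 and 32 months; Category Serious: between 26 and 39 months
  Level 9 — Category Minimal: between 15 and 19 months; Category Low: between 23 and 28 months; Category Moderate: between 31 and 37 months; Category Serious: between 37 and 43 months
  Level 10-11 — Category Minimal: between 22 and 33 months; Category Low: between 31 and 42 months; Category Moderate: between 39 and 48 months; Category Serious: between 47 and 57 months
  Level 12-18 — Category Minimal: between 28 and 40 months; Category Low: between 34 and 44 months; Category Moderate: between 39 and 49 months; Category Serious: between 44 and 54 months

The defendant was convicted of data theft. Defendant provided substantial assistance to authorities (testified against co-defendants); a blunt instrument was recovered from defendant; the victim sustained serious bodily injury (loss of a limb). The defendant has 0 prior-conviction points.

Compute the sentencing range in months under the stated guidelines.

28-40 months

Base offense level for data theft: 7.
§2 applies: 7 + 4 = 11.
§3 applies (level before this adjustment is 11 ≥ 10, so +4): 11 + 4 = 15.
§4 does not apply.
§5 does not apply.
§6 applies: 15 − 2 = 13.
Final offense level: 13.
Criminal history: 0 prior points → Category Minimal (0-5).
Level 13 falls in the 12-18 band.
Grid: Level 12-18 × Category Minimal = 28-40 months.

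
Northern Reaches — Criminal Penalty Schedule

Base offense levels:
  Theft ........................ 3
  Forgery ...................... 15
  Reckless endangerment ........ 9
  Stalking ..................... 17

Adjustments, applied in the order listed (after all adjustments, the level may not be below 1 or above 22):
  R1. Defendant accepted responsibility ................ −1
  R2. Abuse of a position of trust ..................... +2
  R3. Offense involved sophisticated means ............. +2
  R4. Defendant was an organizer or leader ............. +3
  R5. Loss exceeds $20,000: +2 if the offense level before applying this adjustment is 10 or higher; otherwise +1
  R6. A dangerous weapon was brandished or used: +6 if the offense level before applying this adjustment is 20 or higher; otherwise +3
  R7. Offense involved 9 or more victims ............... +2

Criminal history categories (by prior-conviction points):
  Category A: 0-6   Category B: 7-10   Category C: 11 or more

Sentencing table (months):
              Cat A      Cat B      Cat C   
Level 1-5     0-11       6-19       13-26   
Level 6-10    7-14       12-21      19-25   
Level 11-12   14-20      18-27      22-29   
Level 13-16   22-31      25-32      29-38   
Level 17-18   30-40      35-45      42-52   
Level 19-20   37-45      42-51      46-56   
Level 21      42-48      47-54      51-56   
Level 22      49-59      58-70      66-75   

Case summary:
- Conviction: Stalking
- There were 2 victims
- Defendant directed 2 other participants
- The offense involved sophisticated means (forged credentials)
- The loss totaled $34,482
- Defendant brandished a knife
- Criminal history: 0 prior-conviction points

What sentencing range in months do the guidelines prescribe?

Base offense level for stalking: 17.
R3 applies: 17 + 2 = 19.
R4 applies: 19 + 3 = 22.
R5 applies (level before this adjustment is 22 ≥ 10, so +2): 22 + 2 = 24.
R6 applies (level before this adjustment is 24 ≥ 20, so +6): 24 + 6 = 30.
Level 30 exceeds the maximum of 22; capped at 22.
Final offense level: 22.
Criminal history: 0 prior points → Category A (0-6).
Level 22 falls in the 22 band.
Grid: Level 22 × Category A = 49-59 months.

49-59 months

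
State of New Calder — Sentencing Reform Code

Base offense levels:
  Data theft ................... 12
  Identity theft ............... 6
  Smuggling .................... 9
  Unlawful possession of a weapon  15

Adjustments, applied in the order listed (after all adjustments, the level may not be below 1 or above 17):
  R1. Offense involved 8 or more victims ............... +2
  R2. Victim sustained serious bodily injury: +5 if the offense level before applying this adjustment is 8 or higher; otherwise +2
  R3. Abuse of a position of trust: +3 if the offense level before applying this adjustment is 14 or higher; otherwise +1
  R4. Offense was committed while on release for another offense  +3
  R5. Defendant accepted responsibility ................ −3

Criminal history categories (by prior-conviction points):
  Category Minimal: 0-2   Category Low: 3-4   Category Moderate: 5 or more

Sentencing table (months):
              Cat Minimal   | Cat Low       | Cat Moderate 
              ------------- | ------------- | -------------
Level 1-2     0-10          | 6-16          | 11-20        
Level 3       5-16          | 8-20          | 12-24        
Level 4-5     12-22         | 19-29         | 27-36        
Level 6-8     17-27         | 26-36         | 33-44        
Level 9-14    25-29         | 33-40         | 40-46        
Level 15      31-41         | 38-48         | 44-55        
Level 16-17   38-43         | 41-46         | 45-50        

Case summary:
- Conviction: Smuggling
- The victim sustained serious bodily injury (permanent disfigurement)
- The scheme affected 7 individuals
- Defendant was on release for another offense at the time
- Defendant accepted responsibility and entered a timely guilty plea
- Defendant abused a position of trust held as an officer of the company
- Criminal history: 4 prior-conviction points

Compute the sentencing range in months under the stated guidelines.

Base offense level for smuggling: 9.
R2 applies (level before this adjustment is 9 ≥ 8, so +5): 9 + 5 = 14.
R3 applies (level before this adjustment is 14 ≥ 14, so +3): 14 + 3 = 17.
R4 applies: 17 + 3 = 20.
R5 applies: 20 − 3 = 17.
Final offense level: 17.
Criminal history: 4 prior points → Category Low (3-4).
Level 17 falls in the 16-17 band.
Grid: Level 16-17 × Category Low = 41-46 months.

41-46 months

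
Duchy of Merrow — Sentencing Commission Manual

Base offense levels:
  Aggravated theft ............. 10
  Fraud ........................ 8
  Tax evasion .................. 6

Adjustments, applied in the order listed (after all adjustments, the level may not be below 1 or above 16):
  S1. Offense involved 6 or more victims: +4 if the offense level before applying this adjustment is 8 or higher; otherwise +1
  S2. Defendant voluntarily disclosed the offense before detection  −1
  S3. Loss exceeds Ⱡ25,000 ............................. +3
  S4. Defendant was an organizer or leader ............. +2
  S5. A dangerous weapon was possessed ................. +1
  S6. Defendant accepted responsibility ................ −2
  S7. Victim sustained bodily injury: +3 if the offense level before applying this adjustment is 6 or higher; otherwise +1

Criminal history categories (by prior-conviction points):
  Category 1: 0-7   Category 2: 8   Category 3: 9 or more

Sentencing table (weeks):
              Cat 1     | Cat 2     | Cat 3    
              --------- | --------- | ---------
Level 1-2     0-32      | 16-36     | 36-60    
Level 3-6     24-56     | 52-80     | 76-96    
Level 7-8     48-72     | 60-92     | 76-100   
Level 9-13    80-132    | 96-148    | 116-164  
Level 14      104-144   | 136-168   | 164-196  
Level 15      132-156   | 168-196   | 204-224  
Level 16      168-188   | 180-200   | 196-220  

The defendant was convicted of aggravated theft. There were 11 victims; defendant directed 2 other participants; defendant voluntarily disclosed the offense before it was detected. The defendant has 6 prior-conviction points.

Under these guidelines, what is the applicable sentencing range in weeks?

Base offense level for aggravated theft: 10.
S1 applies (level before this adjustment is 10 ≥ 8, so +4): 10 + 4 = 14.
S2 applies: 14 − 1 = 13.
S4 applies: 13 + 2 = 15.
S5 does not apply.
Final offense level: 15.
Criminal history: 6 prior points → Category 1 (0-7).
Level 15 falls in the 15 band.
Grid: Level 15 × Category 1 = 132-156 weeks.

132-156 weeks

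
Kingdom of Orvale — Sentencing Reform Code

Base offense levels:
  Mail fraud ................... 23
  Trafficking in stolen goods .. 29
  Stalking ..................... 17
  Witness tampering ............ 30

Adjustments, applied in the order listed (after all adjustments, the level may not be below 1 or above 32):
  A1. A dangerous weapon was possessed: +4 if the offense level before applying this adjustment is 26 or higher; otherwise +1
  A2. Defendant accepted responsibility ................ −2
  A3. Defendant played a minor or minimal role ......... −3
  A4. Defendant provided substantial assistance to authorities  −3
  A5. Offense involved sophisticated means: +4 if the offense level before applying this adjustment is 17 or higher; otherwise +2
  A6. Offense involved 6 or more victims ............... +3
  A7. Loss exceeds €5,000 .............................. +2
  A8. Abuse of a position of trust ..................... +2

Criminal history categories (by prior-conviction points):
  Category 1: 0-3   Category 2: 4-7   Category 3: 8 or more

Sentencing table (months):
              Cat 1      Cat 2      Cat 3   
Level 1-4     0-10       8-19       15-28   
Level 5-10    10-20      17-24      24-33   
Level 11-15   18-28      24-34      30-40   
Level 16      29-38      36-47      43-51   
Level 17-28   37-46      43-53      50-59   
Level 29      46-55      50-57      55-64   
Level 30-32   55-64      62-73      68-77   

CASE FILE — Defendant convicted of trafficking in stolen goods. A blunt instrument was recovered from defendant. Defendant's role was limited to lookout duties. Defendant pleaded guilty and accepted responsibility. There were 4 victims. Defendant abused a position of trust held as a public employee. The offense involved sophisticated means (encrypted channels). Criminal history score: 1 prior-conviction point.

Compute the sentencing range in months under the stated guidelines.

55-64 months

Base offense level for trafficking in stolen goods: 29.
A1 applies (level before this adjustment is 29 ≥ 26, so +4): 29 + 4 = 33.
A2 applies: 33 − 2 = 31.
A3 applies: 31 − 3 = 28.
A5 applies (level before this adjustment is 28 ≥ 17, so +4): 28 + 4 = 32.
A6 does not apply.
A8 applies: 32 + 2 = 34.
Level 34 exceeds the maximum of 32; capped at 32.
Final offense level: 32.
Criminal history: 1 prior point → Category 1 (0-3).
Level 32 falls in the 30-32 band.
Grid: Level 30-32 × Category 1 = 55-64 months.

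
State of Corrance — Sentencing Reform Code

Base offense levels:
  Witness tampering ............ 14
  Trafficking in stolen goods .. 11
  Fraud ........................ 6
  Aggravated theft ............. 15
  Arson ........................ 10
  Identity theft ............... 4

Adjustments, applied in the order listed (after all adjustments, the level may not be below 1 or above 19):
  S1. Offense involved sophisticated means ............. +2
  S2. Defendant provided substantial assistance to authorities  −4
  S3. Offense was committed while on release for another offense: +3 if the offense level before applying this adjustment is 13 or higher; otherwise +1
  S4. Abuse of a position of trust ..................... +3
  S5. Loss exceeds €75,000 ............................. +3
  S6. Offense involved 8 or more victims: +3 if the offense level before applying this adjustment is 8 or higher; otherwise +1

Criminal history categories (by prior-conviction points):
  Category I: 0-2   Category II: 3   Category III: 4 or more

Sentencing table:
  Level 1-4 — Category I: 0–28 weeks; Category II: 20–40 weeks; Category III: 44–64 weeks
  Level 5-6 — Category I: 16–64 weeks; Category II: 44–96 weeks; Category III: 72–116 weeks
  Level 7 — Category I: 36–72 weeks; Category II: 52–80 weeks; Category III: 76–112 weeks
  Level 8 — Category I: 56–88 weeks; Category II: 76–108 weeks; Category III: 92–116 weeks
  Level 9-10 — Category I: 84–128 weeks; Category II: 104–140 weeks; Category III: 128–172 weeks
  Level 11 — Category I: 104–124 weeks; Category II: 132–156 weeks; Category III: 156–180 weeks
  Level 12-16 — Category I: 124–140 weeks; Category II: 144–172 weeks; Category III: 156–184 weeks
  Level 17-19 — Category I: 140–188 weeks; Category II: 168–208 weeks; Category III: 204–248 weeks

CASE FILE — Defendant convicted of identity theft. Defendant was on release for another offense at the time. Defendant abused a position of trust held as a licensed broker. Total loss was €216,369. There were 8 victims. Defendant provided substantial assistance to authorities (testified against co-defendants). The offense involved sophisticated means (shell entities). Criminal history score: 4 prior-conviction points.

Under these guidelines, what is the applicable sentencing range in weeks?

Base offense level for identity theft: 4.
S1 applies: 4 + 2 = 6.
S2 applies: 6 − 4 = 2.
S3 applies (level before this adjustment is 2 < 13, so +1): 2 + 1 = 3.
S4 applies: 3 + 3 = 6.
S5 applies: 6 + 3 = 9.
S6 applies (level before this adjustment is 9 ≥ 8, so +3): 9 + 3 = 12.
Final offense level: 12.
Criminal history: 4 prior points → Category III (4+).
Level 12 falls in the 12-16 band.
Grid: Level 12-16 × Category III = 156-184 weeks.

156-184 weeks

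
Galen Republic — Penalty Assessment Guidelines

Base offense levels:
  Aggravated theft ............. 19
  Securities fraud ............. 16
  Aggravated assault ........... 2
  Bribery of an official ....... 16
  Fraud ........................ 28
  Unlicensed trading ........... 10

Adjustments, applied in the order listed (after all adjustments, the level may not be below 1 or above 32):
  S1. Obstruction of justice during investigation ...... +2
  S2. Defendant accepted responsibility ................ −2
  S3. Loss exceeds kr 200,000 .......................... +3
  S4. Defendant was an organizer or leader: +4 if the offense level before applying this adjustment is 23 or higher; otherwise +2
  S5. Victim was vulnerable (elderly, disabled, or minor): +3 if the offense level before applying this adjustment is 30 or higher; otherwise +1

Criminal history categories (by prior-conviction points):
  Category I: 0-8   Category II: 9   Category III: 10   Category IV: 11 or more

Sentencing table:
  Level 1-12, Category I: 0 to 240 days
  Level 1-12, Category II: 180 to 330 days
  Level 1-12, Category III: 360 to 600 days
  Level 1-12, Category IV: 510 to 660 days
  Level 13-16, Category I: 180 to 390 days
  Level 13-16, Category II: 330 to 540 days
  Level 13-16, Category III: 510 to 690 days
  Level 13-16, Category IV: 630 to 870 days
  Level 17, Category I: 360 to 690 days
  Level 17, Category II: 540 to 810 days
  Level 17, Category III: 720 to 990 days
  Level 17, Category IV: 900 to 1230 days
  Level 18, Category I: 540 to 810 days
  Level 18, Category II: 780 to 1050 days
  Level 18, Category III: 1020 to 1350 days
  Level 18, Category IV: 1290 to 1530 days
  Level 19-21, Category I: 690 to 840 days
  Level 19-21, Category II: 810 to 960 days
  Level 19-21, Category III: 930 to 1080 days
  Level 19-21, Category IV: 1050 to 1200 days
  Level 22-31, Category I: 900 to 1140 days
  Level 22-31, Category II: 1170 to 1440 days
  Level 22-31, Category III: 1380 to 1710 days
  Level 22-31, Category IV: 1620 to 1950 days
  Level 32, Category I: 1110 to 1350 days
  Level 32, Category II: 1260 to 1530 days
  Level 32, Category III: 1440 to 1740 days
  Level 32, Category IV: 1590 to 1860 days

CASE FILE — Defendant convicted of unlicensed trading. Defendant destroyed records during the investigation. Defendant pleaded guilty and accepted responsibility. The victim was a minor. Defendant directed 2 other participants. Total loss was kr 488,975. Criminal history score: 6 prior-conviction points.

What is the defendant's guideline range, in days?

180-390 days

Base offense level for unlicensed trading: 10.
S1 applies: 10 + 2 = 12.
S2 applies: 12 − 2 = 10.
S3 applies: 10 + 3 = 13.
S4 applies (level before this adjustment is 13 < 23, so +2): 13 + 2 = 15.
S5 applies (level before this adjustment is 15 < 30, so +1): 15 + 1 = 16.
Final offense level: 16.
Criminal history: 6 prior points → Category I (0-8).
Level 16 falls in the 13-16 band.
Grid: Level 13-16 × Category I = 180-390 days.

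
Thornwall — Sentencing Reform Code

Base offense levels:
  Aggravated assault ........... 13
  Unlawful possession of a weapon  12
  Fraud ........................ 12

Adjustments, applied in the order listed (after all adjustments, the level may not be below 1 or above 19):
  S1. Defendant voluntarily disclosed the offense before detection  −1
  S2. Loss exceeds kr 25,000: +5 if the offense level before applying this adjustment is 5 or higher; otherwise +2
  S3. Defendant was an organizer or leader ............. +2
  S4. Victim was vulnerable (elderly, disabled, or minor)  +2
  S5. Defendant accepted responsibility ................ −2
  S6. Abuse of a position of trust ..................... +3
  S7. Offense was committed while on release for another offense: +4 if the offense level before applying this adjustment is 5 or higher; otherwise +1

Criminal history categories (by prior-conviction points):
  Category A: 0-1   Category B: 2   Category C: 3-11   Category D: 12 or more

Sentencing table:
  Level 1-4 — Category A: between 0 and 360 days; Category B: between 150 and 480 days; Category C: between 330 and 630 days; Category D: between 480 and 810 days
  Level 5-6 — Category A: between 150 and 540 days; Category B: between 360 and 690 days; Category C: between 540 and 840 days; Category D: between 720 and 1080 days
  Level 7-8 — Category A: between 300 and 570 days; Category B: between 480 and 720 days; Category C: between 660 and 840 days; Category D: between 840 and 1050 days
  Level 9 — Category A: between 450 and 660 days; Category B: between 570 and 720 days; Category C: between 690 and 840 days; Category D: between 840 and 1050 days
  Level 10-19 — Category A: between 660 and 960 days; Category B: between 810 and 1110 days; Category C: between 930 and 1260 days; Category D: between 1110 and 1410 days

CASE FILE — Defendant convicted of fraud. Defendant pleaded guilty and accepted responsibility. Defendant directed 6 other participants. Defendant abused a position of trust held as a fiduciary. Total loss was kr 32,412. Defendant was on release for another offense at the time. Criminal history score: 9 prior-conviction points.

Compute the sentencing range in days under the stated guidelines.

Base offense level for fraud: 12.
S1 does not apply.
S2 applies (level before this adjustment is 12 ≥ 5, so +5): 12 + 5 = 17.
S3 applies: 17 + 2 = 19.
S4 does not apply.
S5 applies: 19 − 2 = 17.
S6 applies: 17 + 3 = 20.
S7 applies (level before this adjustment is 20 ≥ 5, so +4): 20 + 4 = 24.
Level 24 exceeds the maximum of 19; capped at 19.
Final offense level: 19.
Criminal history: 9 prior points → Category C (3-11).
Level 19 falls in the 10-19 band.
Grid: Level 10-19 × Category C = 930-1260 days.

930-1260 days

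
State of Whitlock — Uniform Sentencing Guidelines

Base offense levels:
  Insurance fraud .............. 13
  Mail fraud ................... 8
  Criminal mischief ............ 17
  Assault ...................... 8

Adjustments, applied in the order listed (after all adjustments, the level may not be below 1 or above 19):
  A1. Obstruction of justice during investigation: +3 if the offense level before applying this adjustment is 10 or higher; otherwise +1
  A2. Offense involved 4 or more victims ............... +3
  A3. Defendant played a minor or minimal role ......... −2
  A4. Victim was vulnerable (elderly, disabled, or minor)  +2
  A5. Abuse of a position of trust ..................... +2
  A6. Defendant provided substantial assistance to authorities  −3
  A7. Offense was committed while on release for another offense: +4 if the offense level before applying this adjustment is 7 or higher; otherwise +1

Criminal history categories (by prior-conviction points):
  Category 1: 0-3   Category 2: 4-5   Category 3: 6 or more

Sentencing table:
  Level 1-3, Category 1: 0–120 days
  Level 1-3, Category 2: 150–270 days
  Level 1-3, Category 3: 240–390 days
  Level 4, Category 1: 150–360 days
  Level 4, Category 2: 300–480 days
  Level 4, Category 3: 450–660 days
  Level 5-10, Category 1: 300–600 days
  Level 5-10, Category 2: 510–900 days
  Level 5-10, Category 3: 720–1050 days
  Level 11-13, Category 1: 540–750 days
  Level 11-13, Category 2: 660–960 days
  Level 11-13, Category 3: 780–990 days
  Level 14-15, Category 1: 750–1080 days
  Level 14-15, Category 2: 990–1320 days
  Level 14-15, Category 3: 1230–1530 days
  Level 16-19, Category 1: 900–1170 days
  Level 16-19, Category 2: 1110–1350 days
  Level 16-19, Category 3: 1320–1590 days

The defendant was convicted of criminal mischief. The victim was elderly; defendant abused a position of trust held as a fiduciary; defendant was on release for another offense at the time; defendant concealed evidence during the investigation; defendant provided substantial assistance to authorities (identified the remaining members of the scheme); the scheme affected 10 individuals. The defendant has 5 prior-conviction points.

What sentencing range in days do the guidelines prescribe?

1110-1350 days

Base offense level for criminal mischief: 17.
A1 applies (level before this adjustment is 17 ≥ 10, so +3): 17 + 3 = 20.
A2 applies: 20 + 3 = 23.
A3 does not apply.
A4 applies: 23 + 2 = 25.
A5 applies: 25 + 2 = 27.
A6 applies: 27 − 3 = 24.
A7 applies (level before this adjustment is 24 ≥ 7, so +4): 24 + 4 = 28.
Level 28 exceeds the maximum of 19; capped at 19.
Final offense level: 19.
Criminal history: 5 prior points → Category 2 (4-5).
Level 19 falls in the 16-19 band.
Grid: Level 16-19 × Category 2 = 1110-1350 days.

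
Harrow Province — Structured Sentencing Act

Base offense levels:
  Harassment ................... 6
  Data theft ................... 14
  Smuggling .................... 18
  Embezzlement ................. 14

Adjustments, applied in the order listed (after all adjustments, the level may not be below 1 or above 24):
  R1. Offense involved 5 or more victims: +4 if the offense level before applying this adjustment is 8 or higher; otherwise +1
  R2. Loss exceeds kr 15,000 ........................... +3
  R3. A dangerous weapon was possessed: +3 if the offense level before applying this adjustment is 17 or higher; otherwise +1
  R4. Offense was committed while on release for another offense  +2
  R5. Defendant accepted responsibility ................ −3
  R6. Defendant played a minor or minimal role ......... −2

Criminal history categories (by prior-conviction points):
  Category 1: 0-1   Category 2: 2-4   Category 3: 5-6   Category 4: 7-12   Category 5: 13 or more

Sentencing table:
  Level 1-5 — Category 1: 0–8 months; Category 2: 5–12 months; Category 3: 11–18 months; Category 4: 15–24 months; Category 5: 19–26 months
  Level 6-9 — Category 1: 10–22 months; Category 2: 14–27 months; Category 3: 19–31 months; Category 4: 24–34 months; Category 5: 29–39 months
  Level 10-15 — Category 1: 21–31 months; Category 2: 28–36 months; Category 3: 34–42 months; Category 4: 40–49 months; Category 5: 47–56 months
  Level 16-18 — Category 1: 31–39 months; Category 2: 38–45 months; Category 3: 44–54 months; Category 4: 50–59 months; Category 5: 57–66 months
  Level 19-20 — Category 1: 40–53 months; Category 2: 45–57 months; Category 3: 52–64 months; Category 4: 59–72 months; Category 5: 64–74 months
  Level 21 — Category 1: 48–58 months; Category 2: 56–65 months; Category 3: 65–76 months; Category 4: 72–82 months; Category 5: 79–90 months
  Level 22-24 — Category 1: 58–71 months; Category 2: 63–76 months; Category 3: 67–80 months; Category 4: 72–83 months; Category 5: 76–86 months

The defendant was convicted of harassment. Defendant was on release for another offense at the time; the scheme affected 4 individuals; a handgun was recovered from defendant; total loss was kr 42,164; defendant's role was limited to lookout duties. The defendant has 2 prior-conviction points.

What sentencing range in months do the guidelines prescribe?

Base offense level for harassment: 6.
R2 applies: 6 + 3 = 9.
R3 applies (level before this adjustment is 9 < 17, so +1): 9 + 1 = 10.
R4 applies: 10 + 2 = 12.
R5 does not apply.
R6 applies: 12 − 2 = 10.
Final offense level: 10.
Criminal history: 2 prior points → Category 2 (2-4).
Level 10 falls in the 10-15 band.
Grid: Level 10-15 × Category 2 = 28-36 months.

28-36 months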